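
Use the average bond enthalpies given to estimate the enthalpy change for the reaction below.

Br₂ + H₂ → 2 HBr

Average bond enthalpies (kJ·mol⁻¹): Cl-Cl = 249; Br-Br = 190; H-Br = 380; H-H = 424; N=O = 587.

ΔH ≈ −146 kJ

Bonds broken (reactants):
  Br-Br: 1 × 190 = 190
  H-H: 1 × 424 = 424
  Σ(broken) = 614 kJ
Bonds formed (products):
  H-Br: 2 × 380 = 760
  Σ(formed) = 760 kJ
ΔH = Σ(broken) − Σ(formed) = 614 − 760 = −146 kJ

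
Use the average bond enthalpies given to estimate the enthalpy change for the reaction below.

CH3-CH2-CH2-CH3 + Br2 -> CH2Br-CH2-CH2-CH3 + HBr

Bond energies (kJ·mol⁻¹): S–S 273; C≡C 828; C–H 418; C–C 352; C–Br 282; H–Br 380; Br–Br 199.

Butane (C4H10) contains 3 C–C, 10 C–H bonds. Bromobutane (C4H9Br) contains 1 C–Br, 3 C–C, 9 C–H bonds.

Bonds broken (reactants):
  Br–Br: 1 × 199 = 199
  C–C: 3 × 352 = 1056
  C–H: 10 × 418 = 4180
  Σ(broken) = 5435 kJ
Bonds formed (products):
  C–Br: 1 × 282 = 282
  C–C: 3 × 352 = 1056
  C–H: 9 × 418 = 3762
  H–Br: 1 × 380 = 380
  Σ(formed) = 5480 kJ
ΔH = Σ(broken) − Σ(formed) = 5435 − 5480 = −45 kJ

ΔH ≈ −45 kJ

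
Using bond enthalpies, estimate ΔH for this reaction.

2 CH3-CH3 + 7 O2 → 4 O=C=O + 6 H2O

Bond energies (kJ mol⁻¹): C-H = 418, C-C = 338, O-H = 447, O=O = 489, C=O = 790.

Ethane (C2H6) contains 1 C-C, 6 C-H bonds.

Bonds broken (reactants):
  C-C: 2 × 338 = 676
  C-H: 12 × 418 = 5016
  O=O: 7 × 489 = 3423
  Σ(broken) = 9115 kJ
Bonds formed (products):
  C=O: 8 × 790 = 6320
  O-H: 12 × 447 = 5364
  Σ(formed) = 11684 kJ
ΔH = Σ(broken) − Σ(formed) = 9115 − 11684 = −2569 kJ

ΔH ≈ −2569 kJ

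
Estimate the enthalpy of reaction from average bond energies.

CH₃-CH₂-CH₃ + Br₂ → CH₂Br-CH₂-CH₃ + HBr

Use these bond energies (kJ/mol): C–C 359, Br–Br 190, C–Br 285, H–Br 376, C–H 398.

ΔH ≈ −73 kJ

Bonds broken (reactants):
  Br–Br: 1 × 190 = 190
  C–C: 2 × 359 = 718
  C–H: 8 × 398 = 3184
  Σ(broken) = 4092 kJ
Bonds formed (products):
  C–Br: 1 × 285 = 285
  C–C: 2 × 359 = 718
  C–H: 7 × 398 = 2786
  H–Br: 1 × 376 = 376
  Σ(formed) = 4165 kJ
ΔH = Σ(broken) − Σ(formed) = 4092 − 4165 = −73 kJ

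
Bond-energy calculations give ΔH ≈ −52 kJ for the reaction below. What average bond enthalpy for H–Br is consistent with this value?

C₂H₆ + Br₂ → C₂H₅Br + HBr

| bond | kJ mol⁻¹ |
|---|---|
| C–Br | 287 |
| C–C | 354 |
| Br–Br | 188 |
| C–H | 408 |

Let D be the H–Br bond energy.
Σ(broken) = 1×188 + 1×354 + 6×408 = 2990
Σ(formed) = 1×287 + 1×354 + 5×408 + 1×D = 2681 + D
ΔH = Σ(broken) − Σ(formed) = (2990) − (2681 + D) = +309 − D
Setting this equal to −52 kJ gives D = 361 kJ/mol.

D(H–Br) ≈ 361 kJ/mol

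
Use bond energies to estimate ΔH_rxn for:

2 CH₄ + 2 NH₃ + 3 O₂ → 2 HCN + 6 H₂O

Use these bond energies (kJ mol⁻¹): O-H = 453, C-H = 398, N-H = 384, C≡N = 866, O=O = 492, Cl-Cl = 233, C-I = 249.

Bonds broken (reactants):
  C-H: 8 × 398 = 3184
  N-H: 6 × 384 = 2304
  O=O: 3 × 492 = 1476
  Σ(broken) = 6964 kJ
Bonds formed (products):
  C≡N: 2 × 866 = 1732
  C-H: 2 × 398 = 796
  O-H: 12 × 453 = 5436
  Σ(formed) = 7964 kJ
ΔH = Σ(broken) − Σ(formed) = 6964 − 7964 = −1000 kJ

ΔH ≈ −1000 kJ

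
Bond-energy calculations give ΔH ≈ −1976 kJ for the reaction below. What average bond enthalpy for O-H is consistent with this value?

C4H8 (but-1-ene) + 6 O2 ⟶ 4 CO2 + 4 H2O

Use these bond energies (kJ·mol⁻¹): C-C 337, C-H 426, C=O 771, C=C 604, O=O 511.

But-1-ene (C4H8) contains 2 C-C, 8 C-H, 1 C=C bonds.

Let D be the O-H bond energy.
Σ(broken) = 2×337 + 8×426 + 1×604 + 6×511 = 7752
Σ(formed) = 8×771 + 8×D = 6168 + 8D
ΔH = Σ(broken) − Σ(formed) = (7752) − (6168 + 8D) = +1584 − 8D
Setting this equal to −1976 kJ gives 8D = 3560, so D = 445 kJ/mol.

D(O-H) ≈ 445 kJ/mol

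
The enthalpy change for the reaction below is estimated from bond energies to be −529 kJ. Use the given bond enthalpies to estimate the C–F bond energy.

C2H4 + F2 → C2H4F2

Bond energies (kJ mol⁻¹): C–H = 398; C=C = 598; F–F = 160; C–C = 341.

D(C–F) ≈ 473 kJ/mol

Let D be the C–F bond energy.
Σ(broken) = 4×398 + 1×598 + 1×160 = 2350
Σ(formed) = 1×341 + 2×D + 4×398 = 1933 + 2D
ΔH = Σ(broken) − Σ(formed) = (2350) − (1933 + 2D) = +417 − 2D
Setting this equal to −529 kJ gives 2D = 946, so D = 473 kJ/mol.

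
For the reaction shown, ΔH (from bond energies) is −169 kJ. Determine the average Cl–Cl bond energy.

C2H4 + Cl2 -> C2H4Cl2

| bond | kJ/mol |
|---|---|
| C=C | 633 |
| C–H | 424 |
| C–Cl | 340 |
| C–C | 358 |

D(Cl–Cl) ≈ 236 kJ/mol

Let D be the Cl–Cl bond energy.
Σ(broken) = 4×424 + 1×633 + 1×D = 2329 + D
Σ(formed) = 1×358 + 2×340 + 4×424 = 2734
ΔH = Σ(broken) − Σ(formed) = (2329 + D) − (2734) = −405 + D
Setting this equal to −169 kJ gives D = 236 kJ/mol.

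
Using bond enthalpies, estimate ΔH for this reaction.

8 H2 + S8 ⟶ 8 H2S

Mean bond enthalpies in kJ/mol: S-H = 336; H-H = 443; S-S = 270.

ΔH ≈ +328 kJ

Bonds broken (reactants):
  H-H: 8 × 443 = 3544
  S-S: 8 × 270 = 2160
  Σ(broken) = 5704 kJ
Bonds formed (products):
  S-H: 16 × 336 = 5376
  Σ(formed) = 5376 kJ
ΔH = Σ(broken) − Σ(formed) = 5704 − 5376 = +328 kJ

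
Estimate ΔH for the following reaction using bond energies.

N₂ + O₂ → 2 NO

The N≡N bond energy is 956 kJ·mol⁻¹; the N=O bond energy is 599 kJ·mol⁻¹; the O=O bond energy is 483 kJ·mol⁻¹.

ΔH ≈ +241 kJ

Bonds broken (reactants):
  N≡N: 1 × 956 = 956
  O=O: 1 × 483 = 483
  Σ(broken) = 1439 kJ
Bonds formed (products):
  N=O: 2 × 599 = 1198
  Σ(formed) = 1198 kJ
ΔH = Σ(broken) − Σ(formed) = 1439 − 1198 = +241 kJ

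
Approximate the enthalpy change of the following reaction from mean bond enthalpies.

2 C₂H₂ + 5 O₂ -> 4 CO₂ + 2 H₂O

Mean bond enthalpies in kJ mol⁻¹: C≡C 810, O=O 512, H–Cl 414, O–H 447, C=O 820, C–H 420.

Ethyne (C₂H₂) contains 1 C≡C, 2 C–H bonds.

ΔH ≈ −2488 kJ

Bonds broken (reactants):
  C≡C: 2 × 810 = 1620
  C–H: 4 × 420 = 1680
  O=O: 5 × 512 = 2560
  Σ(broken) = 5860 kJ
Bonds formed (products):
  C=O: 8 × 820 = 6560
  O–H: 4 × 447 = 1788
  Σ(formed) = 8348 kJ
ΔH = Σ(broken) − Σ(formed) = 5860 − 8348 = −2488 kJ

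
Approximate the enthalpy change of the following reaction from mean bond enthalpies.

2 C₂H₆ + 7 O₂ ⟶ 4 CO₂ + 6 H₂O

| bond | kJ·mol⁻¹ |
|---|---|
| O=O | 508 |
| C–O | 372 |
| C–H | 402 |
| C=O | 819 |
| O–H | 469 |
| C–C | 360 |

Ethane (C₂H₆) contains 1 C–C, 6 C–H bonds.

ΔH ≈ −3080 kJ

Bonds broken (reactants):
  C–C: 2 × 360 = 720
  C–H: 12 × 402 = 4824
  O=O: 7 × 508 = 3556
  Σ(broken) = 9100 kJ
Bonds formed (products):
  C=O: 8 × 819 = 6552
  O–H: 12 × 469 = 5628
  Σ(formed) = 12180 kJ
ΔH = Σ(broken) − Σ(formed) = 9100 − 12180 = −3080 kJ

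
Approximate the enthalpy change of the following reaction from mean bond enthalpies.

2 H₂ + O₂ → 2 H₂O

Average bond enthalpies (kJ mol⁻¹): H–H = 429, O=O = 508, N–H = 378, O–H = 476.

Bonds broken (reactants):
  H–H: 2 × 429 = 858
  O=O: 1 × 508 = 508
  Σ(broken) = 1366 kJ
Bonds formed (products):
  O–H: 4 × 476 = 1904
  Σ(formed) = 1904 kJ
ΔH = Σ(broken) − Σ(formed) = 1366 − 1904 = −538 kJ

ΔH ≈ −538 kJ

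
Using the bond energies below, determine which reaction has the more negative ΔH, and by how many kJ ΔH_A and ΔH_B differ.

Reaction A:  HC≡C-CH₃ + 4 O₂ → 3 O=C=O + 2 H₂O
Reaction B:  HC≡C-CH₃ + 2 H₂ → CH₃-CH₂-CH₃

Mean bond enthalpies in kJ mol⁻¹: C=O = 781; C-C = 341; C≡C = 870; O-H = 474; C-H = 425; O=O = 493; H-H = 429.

Reaction A:
  Bonds broken (reactants):
    C≡C: 1 × 870 = 870
    C-C: 1 × 341 = 341
    C-H: 4 × 425 = 1700
    O=O: 4 × 493 = 1972
    Σ(broken) = 4883 kJ
  Bonds formed (products):
    C=O: 6 × 781 = 4686
    O-H: 4 × 474 = 1896
    Σ(formed) = 6582 kJ
  ΔH_A = 4883 − 6582 = −1699 kJ
Reaction B:
  Bonds broken (reactants):
    C≡C: 1 × 870 = 870
    C-C: 1 × 341 = 341
    C-H: 4 × 425 = 1700
    H-H: 2 × 429 = 858
    Σ(broken) = 3769 kJ
  Bonds formed (products):
    C-C: 2 × 341 = 682
    C-H: 8 × 425 = 3400
    Σ(formed) = 4082 kJ
  ΔH_B = 3769 − 4082 = −313 kJ
ΔH_A − ΔH_B = −1386 kJ, so reaction A has the more negative ΔH; |ΔH_A − ΔH_B| = 1386 kJ.

Reaction A, by 1386 kJ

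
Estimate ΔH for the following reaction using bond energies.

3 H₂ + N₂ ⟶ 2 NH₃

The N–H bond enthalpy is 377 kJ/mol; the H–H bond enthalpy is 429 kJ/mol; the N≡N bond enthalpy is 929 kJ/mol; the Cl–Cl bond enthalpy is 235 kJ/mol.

ΔH ≈ −46 kJ

Bonds broken (reactants):
  H–H: 3 × 429 = 1287
  N≡N: 1 × 929 = 929
  Σ(broken) = 2216 kJ
Bonds formed (products):
  N–H: 6 × 377 = 2262
  Σ(formed) = 2262 kJ
ΔH = Σ(broken) − Σ(formed) = 2216 − 2262 = −46 kJ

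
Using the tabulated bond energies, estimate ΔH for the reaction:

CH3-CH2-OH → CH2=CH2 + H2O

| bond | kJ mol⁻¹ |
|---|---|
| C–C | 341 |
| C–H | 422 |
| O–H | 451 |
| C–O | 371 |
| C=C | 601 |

ΔH ≈ +82 kJ

Bonds broken (reactants):
  C–C: 1 × 341 = 341
  C–H: 5 × 422 = 2110
  C–O: 1 × 371 = 371
  O–H: 1 × 451 = 451
  Σ(broken) = 3273 kJ
Bonds formed (products):
  C–H: 4 × 422 = 1688
  C=C: 1 × 601 = 601
  O–H: 2 × 451 = 902
  Σ(formed) = 3191 kJ
ΔH = Σ(broken) − Σ(formed) = 3273 − 3191 = +82 kJ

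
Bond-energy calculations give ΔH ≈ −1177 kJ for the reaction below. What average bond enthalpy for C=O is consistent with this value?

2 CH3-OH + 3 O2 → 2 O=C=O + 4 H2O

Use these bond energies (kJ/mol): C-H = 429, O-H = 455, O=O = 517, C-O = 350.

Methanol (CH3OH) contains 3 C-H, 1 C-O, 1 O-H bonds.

D(C=O) ≈ 818 kJ/mol

Let D be the C=O bond energy.
Σ(broken) = 6×429 + 2×350 + 2×455 + 3×517 = 5735
Σ(formed) = 4×D + 8×455 = 3640 + 4D
ΔH = Σ(broken) − Σ(formed) = (5735) − (3640 + 4D) = +2095 − 4D
Setting this equal to −1177 kJ gives 4D = 3272, so D = 818 kJ/mol.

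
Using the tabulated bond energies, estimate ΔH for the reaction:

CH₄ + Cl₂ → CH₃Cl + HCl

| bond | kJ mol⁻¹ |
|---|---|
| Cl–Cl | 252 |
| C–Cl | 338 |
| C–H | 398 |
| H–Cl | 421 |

ΔH ≈ −109 kJ

Bonds broken (reactants):
  C–H: 4 × 398 = 1592
  Cl–Cl: 1 × 252 = 252
  Σ(broken) = 1844 kJ
Bonds formed (products):
  C–Cl: 1 × 338 = 338
  C–H: 3 × 398 = 1194
  H–Cl: 1 × 421 = 421
  Σ(formed) = 1953 kJ
ΔH = Σ(broken) − Σ(formed) = 1844 − 1953 = −109 kJ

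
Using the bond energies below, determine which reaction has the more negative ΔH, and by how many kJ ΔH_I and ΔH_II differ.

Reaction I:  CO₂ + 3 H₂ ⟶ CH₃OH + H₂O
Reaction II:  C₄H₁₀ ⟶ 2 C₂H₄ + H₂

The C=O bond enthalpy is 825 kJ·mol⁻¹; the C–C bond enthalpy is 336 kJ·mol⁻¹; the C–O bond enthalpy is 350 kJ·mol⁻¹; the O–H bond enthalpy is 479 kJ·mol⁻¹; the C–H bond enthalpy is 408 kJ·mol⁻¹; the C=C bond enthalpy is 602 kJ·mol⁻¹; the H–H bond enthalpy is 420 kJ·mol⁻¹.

Reaction I, by 301 kJ

Reaction I:
  Bonds broken (reactants):
    C=O: 2 × 825 = 1650
    H–H: 3 × 420 = 1260
    Σ(broken) = 2910 kJ
  Bonds formed (products):
    C–H: 3 × 408 = 1224
    C–O: 1 × 350 = 350
    O–H: 3 × 479 = 1437
    Σ(formed) = 3011 kJ
  ΔH_I = 2910 − 3011 = −101 kJ
Reaction II:
  Bonds broken (reactants):
    C–C: 3 × 336 = 1008
    C–H: 10 × 408 = 4080
    Σ(broken) = 5088 kJ
  Bonds formed (products):
    C–H: 8 × 408 = 3264
    C=C: 2 × 602 = 1204
    H–H: 1 × 420 = 420
    Σ(formed) = 4888 kJ
  ΔH_II = 5088 − 4888 = +200 kJ
ΔH_I − ΔH_II = −301 kJ, so reaction I has the more negative ΔH; |ΔH_I − ΔH_II| = 301 kJ.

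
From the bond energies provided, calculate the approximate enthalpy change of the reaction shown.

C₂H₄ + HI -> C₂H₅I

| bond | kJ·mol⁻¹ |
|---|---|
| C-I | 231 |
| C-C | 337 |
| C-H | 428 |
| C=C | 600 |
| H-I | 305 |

ΔH ≈ −91 kJ

Bonds broken (reactants):
  C-H: 4 × 428 = 1712
  C=C: 1 × 600 = 600
  H-I: 1 × 305 = 305
  Σ(broken) = 2617 kJ
Bonds formed (products):
  C-C: 1 × 337 = 337
  C-H: 5 × 428 = 2140
  C-I: 1 × 231 = 231
  Σ(formed) = 2708 kJ
ΔH = Σ(broken) − Σ(formed) = 2617 − 2708 = −91 kJ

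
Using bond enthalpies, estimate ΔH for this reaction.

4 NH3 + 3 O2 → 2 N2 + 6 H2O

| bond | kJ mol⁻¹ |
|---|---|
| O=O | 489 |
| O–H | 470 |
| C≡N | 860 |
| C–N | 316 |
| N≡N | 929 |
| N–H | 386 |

Bonds broken (reactants):
  N–H: 12 × 386 = 4632
  O=O: 3 × 489 = 1467
  Σ(broken) = 6099 kJ
Bonds formed (products):
  N≡N: 2 × 929 = 1858
  O–H: 12 × 470 = 5640
  Σ(formed) = 7498 kJ
ΔH = Σ(broken) − Σ(formed) = 6099 − 7498 = −1399 kJ

ΔH ≈ −1399 kJ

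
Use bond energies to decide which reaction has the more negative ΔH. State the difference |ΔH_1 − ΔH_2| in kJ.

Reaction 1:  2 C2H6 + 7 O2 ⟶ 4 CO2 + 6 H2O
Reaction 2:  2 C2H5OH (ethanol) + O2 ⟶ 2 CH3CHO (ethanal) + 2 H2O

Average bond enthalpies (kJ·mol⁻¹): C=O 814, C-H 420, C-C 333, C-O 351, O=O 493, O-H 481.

Reaction 1, by 2572 kJ

Reaction 1:
  Bonds broken (reactants):
    C-C: 2 × 333 = 666
    C-H: 12 × 420 = 5040
    O=O: 7 × 493 = 3451
    Σ(broken) = 9157 kJ
  Bonds formed (products):
    C=O: 8 × 814 = 6512
    O-H: 12 × 481 = 5772
    Σ(formed) = 12284 kJ
  ΔH_1 = 9157 − 12284 = −3127 kJ
Reaction 2:
  Bonds broken (reactants):
    C-C: 2 × 333 = 666
    C-H: 10 × 420 = 4200
    C-O: 2 × 351 = 702
    O-H: 2 × 481 = 962
    O=O: 1 × 493 = 493
    Σ(broken) = 7023 kJ
  Bonds formed (products):
    C-C: 2 × 333 = 666
    C-H: 8 × 420 = 3360
    C=O: 2 × 814 = 1628
    O-H: 4 × 481 = 1924
    Σ(formed) = 7578 kJ
  ΔH_2 = 7023 − 7578 = −555 kJ
ΔH_1 − ΔH_2 = −2572 kJ, so reaction 1 has the more negative ΔH; |ΔH_1 − ΔH_2| = 2572 kJ.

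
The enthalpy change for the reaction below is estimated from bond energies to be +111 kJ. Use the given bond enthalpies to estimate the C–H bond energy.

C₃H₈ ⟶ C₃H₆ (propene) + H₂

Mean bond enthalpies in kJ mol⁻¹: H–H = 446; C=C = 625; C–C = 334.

D(C–H) ≈ 424 kJ/mol

Let D be the C–H bond energy.
Σ(broken) = 2×334 + 8×D = 668 + 8D
Σ(formed) = 1×334 + 6×D + 1×625 + 1×446 = 1405 + 6D
ΔH = Σ(broken) − Σ(formed) = (668 + 8D) − (1405 + 6D) = −737 + 2D
Setting this equal to +111 kJ gives 2D = 848, so D = 424 kJ/mol.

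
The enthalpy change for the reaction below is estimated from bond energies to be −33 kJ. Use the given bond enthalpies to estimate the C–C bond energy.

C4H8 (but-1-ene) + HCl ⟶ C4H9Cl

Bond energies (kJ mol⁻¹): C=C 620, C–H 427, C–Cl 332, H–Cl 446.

D(C–C) ≈ 340 kJ/mol

Let D be the C–C bond energy.
Σ(broken) = 2×D + 8×427 + 1×620 + 1×446 = 4482 + 2D
Σ(formed) = 3×D + 1×332 + 9×427 = 4175 + 3D
ΔH = Σ(broken) − Σ(formed) = (4482 + 2D) − (4175 + 3D) = +307 − D
Setting this equal to −33 kJ gives D = 340 kJ/mol.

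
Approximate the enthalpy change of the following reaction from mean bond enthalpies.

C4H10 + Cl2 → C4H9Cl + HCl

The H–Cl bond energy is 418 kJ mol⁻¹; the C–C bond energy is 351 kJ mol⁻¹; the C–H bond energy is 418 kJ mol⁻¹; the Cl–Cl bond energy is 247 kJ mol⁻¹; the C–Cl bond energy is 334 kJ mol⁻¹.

Bonds broken (reactants):
  C–C: 3 × 351 = 1053
  C–H: 10 × 418 = 4180
  Cl–Cl: 1 × 247 = 247
  Σ(broken) = 5480 kJ
Bonds formed (products):
  C–C: 3 × 351 = 1053
  C–Cl: 1 × 334 = 334
  C–H: 9 × 418 = 3762
  H–Cl: 1 × 418 = 418
  Σ(formed) = 5567 kJ
ΔH = Σ(broken) − Σ(formed) = 5480 − 5567 = −87 kJ

ΔH ≈ −87 kJ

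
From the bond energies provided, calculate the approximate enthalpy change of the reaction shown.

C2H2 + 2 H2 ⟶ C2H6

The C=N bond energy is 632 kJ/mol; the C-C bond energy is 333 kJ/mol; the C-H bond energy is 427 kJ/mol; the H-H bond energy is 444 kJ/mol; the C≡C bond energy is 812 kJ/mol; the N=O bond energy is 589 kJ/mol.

ΔH ≈ −341 kJ

Bonds broken (reactants):
  C≡C: 1 × 812 = 812
  C-H: 2 × 427 = 854
  H-H: 2 × 444 = 888
  Σ(broken) = 2554 kJ
Bonds formed (products):
  C-C: 1 × 333 = 333
  C-H: 6 × 427 = 2562
  Σ(formed) = 2895 kJ
ΔH = Σ(broken) − Σ(formed) = 2554 − 2895 = −341 kJ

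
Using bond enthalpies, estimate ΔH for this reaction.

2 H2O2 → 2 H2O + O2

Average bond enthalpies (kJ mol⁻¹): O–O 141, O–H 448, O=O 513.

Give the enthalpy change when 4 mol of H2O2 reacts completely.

ΔH = −462 kJ

Bonds broken (reactants):
  O–H: 4 × 448 = 1792
  O–O: 2 × 141 = 282
  Σ(broken) = 2074 kJ
Bonds formed (products):
  O–H: 4 × 448 = 1792
  O=O: 1 × 513 = 513
  Σ(formed) = 2305 kJ
ΔH = Σ(broken) − Σ(formed) = 2074 − 2305 = −231 kJ
For 2× the reaction as written: 2 × (−231) = −462 kJ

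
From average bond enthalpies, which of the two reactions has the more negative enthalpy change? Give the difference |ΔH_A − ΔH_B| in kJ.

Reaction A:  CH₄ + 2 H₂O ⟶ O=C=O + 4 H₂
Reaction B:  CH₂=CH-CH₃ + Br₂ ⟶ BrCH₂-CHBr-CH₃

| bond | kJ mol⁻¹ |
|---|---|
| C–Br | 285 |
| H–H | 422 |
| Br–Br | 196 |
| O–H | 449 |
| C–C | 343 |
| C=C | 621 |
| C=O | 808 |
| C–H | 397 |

Reaction B, by 176 kJ

Reaction A:
  Bonds broken (reactants):
    C–H: 4 × 397 = 1588
    O–H: 4 × 449 = 1796
    Σ(broken) = 3384 kJ
  Bonds formed (products):
    C=O: 2 × 808 = 1616
    H–H: 4 × 422 = 1688
    Σ(formed) = 3304 kJ
  ΔH_A = 3384 − 3304 = +80 kJ
Reaction B:
  Bonds broken (reactants):
    Br–Br: 1 × 196 = 196
    C–C: 1 × 343 = 343
    C–H: 6 × 397 = 2382
    C=C: 1 × 621 = 621
    Σ(broken) = 3542 kJ
  Bonds formed (products):
    C–Br: 2 × 285 = 570
    C–C: 2 × 343 = 686
    C–H: 6 × 397 = 2382
    Σ(formed) = 3638 kJ
  ΔH_B = 3542 − 3638 = −96 kJ
ΔH_A − ΔH_B = +176 kJ, so reaction B has the more negative ΔH; |ΔH_A − ΔH_B| = 176 kJ.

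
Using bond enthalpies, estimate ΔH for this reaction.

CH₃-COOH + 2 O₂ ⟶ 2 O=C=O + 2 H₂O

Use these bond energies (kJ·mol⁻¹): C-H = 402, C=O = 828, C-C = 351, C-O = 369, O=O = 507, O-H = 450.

ΔH ≈ −894 kJ

Bonds broken (reactants):
  C-C: 1 × 351 = 351
  C-H: 3 × 402 = 1206
  C-O: 1 × 369 = 369
  C=O: 1 × 828 = 828
  O-H: 1 × 450 = 450
  O=O: 2 × 507 = 1014
  Σ(broken) = 4218 kJ
Bonds formed (products):
  C=O: 4 × 828 = 3312
  O-H: 4 × 450 = 1800
  Σ(formed) = 5112 kJ
ΔH = Σ(broken) − Σ(formed) = 4218 − 5112 = −894 kJ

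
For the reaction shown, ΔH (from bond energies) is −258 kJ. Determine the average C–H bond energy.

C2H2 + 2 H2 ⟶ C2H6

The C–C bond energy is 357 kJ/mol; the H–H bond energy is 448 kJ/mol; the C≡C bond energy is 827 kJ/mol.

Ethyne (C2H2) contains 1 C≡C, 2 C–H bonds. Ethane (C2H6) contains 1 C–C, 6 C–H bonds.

Let D be the C–H bond energy.
Σ(broken) = 1×827 + 2×D + 2×448 = 1723 + 2D
Σ(formed) = 1×357 + 6×D = 357 + 6D
ΔH = Σ(broken) − Σ(formed) = (1723 + 2D) − (357 + 6D) = +1366 − 4D
Setting this equal to −258 kJ gives 4D = 1624, so D = 406 kJ/mol.

D(C–H) ≈ 406 kJ/mol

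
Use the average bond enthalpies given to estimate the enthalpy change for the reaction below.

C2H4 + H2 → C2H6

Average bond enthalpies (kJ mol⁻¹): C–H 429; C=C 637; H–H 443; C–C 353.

ΔH ≈ −131 kJ

Bonds broken (reactants):
  C–H: 4 × 429 = 1716
  C=C: 1 × 637 = 637
  H–H: 1 × 443 = 443
  Σ(broken) = 2796 kJ
Bonds formed (products):
  C–C: 1 × 353 = 353
  C–H: 6 × 429 = 2574
  Σ(formed) = 2927 kJ
ΔH = Σ(broken) − Σ(formed) = 2796 − 2927 = −131 kJ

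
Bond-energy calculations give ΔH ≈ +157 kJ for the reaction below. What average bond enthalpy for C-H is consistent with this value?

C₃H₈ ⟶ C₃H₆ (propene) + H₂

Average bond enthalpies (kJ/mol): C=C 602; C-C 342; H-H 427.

Let D be the C-H bond energy.
Σ(broken) = 2×342 + 8×D = 684 + 8D
Σ(formed) = 1×342 + 6×D + 1×602 + 1×427 = 1371 + 6D
ΔH = Σ(broken) − Σ(formed) = (684 + 8D) − (1371 + 6D) = −687 + 2D
Setting this equal to +157 kJ gives 2D = 844, so D = 422 kJ/mol.

D(C-H) ≈ 422 kJ/mol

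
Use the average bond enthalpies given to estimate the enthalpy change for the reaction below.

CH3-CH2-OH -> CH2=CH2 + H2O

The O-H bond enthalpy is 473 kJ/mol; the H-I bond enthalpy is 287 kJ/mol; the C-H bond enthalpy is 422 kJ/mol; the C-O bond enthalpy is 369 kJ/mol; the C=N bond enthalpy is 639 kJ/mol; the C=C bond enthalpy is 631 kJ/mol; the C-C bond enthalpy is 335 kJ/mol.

ΔH ≈ +22 kJ

Bonds broken (reactants):
  C-C: 1 × 335 = 335
  C-H: 5 × 422 = 2110
  C-O: 1 × 369 = 369
  O-H: 1 × 473 = 473
  Σ(broken) = 3287 kJ
Bonds formed (products):
  C-H: 4 × 422 = 1688
  C=C: 1 × 631 = 631
  O-H: 2 × 473 = 946
  Σ(formed) = 3265 kJ
ΔH = Σ(broken) − Σ(formed) = 3287 − 3265 = +22 kJ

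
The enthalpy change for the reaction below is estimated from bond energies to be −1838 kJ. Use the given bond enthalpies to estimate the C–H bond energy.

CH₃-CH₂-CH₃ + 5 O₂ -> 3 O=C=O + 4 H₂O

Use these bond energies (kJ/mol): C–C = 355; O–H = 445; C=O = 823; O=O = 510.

Let D be the C–H bond energy.
Σ(broken) = 2×355 + 8×D + 5×510 = 3260 + 8D
Σ(formed) = 6×823 + 8×445 = 8498
ΔH = Σ(broken) − Σ(formed) = (3260 + 8D) − (8498) = −5238 + 8D
Setting this equal to −1838 kJ gives 8D = 3400, so D = 425 kJ/mol.

D(C–H) ≈ 425 kJ/mol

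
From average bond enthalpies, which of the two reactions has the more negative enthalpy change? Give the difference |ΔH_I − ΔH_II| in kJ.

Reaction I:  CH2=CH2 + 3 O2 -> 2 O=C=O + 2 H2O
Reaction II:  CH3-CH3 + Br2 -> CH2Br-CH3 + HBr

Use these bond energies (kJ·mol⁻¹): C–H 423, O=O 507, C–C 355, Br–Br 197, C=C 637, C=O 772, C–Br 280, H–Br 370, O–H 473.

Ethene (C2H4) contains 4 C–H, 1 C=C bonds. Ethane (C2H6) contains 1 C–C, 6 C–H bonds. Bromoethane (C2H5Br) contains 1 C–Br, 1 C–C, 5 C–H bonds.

Reaction I, by 1100 kJ

Reaction I:
  Bonds broken (reactants):
    C–H: 4 × 423 = 1692
    C=C: 1 × 637 = 637
    O=O: 3 × 507 = 1521
    Σ(broken) = 3850 kJ
  Bonds formed (products):
    C=O: 4 × 772 = 3088
    O–H: 4 × 473 = 1892
    Σ(formed) = 4980 kJ
  ΔH_I = 3850 − 4980 = −1130 kJ
Reaction II:
  Bonds broken (reactants):
    Br–Br: 1 × 197 = 197
    C–C: 1 × 355 = 355
    C–H: 6 × 423 = 2538
    Σ(broken) = 3090 kJ
  Bonds formed (products):
    C–Br: 1 × 280 = 280
    C–C: 1 × 355 = 355
    C–H: 5 × 423 = 2115
    H–Br: 1 × 370 = 370
    Σ(formed) = 3120 kJ
  ΔH_II = 3090 − 3120 = −30 kJ
ΔH_I − ΔH_II = −1100 kJ, so reaction I has the more negative ΔH; |ΔH_I − ΔH_II| = 1100 kJ.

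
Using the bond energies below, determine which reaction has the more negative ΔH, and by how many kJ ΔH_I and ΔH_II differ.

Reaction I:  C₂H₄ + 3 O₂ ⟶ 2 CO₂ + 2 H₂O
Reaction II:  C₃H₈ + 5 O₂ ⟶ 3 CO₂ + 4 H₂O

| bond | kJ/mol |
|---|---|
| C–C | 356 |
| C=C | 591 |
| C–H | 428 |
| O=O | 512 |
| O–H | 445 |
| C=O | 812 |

Reaction II, by 547 kJ

Reaction I:
  Bonds broken (reactants):
    C–H: 4 × 428 = 1712
    C=C: 1 × 591 = 591
    O=O: 3 × 512 = 1536
    Σ(broken) = 3839 kJ
  Bonds formed (products):
    C=O: 4 × 812 = 3248
    O–H: 4 × 445 = 1780
    Σ(formed) = 5028 kJ
  ΔH_I = 3839 − 5028 = −1189 kJ
Reaction II:
  Bonds broken (reactants):
    C–C: 2 × 356 = 712
    C–H: 8 × 428 = 3424
    O=O: 5 × 512 = 2560
    Σ(broken) = 6696 kJ
  Bonds formed (products):
    C=O: 6 × 812 = 4872
    O–H: 8 × 445 = 3560
    Σ(formed) = 8432 kJ
  ΔH_II = 6696 − 8432 = −1736 kJ
ΔH_I − ΔH_II = +547 kJ, so reaction II has the more negative ΔH; |ΔH_I − ΔH_II| = 547 kJ.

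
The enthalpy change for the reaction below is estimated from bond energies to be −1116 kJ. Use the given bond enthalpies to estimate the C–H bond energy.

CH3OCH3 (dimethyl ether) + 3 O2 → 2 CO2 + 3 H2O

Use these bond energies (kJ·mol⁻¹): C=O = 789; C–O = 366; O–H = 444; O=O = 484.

D(C–H) ≈ 420 kJ/mol

Let D be the C–H bond energy.
Σ(broken) = 6×D + 2×366 + 3×484 = 2184 + 6D
Σ(formed) = 4×789 + 6×444 = 5820
ΔH = Σ(broken) − Σ(formed) = (2184 + 6D) − (5820) = −3636 + 6D
Setting this equal to −1116 kJ gives 6D = 2520, so D = 420 kJ/mol.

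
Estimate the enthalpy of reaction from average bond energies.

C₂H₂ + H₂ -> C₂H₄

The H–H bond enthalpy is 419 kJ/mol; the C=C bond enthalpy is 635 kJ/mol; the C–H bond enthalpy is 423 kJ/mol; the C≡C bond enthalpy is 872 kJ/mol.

Bonds broken (reactants):
  C≡C: 1 × 872 = 872
  C–H: 2 × 423 = 846
  H–H: 1 × 419 = 419
  Σ(broken) = 2137 kJ
Bonds formed (products):
  C–H: 4 × 423 = 1692
  C=C: 1 × 635 = 635
  Σ(formed) = 2327 kJ
ΔH = Σ(broken) − Σ(formed) = 2137 − 2327 = −190 kJ

ΔH ≈ −190 kJ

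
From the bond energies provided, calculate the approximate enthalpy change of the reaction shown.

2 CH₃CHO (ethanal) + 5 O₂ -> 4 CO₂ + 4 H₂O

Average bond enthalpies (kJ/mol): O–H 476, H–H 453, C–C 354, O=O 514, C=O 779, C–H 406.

ΔH ≈ −1956 kJ

Bonds broken (reactants):
  C–C: 2 × 354 = 708
  C–H: 8 × 406 = 3248
  C=O: 2 × 779 = 1558
  O=O: 5 × 514 = 2570
  Σ(broken) = 8084 kJ
Bonds formed (products):
  C=O: 8 × 779 = 6232
  O–H: 8 × 476 = 3808
  Σ(formed) = 10040 kJ
ΔH = Σ(broken) − Σ(formed) = 8084 − 10040 = −1956 kJ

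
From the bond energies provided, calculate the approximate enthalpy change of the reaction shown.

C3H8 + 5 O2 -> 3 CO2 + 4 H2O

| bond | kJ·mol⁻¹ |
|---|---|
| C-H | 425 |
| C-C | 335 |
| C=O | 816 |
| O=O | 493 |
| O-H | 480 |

Bonds broken (reactants):
  C-C: 2 × 335 = 670
  C-H: 8 × 425 = 3400
  O=O: 5 × 493 = 2465
  Σ(broken) = 6535 kJ
Bonds formed (products):
  C=O: 6 × 816 = 4896
  O-H: 8 × 480 = 3840
  Σ(formed) = 8736 kJ
ΔH = Σ(broken) − Σ(formed) = 6535 − 8736 = −2201 kJ

ΔH ≈ −2201 kJ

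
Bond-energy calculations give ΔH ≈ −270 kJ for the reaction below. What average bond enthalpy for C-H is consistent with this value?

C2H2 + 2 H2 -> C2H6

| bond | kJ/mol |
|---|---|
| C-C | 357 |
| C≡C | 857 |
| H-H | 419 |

D(C-H) ≈ 402 kJ/mol

Let D be the C-H bond energy.
Σ(broken) = 1×857 + 2×D + 2×419 = 1695 + 2D
Σ(formed) = 1×357 + 6×D = 357 + 6D
ΔH = Σ(broken) − Σ(formed) = (1695 + 2D) − (357 + 6D) = +1338 − 4D
Setting this equal to −270 kJ gives 4D = 1608, so D = 402 kJ/mol.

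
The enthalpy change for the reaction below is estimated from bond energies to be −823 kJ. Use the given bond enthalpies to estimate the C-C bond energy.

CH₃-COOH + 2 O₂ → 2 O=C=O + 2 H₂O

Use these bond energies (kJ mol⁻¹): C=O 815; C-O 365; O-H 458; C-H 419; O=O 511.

D(C-C) ≈ 352 kJ/mol

Let D be the C-C bond energy.
Σ(broken) = 1×D + 3×419 + 1×365 + 1×815 + 1×458 + 2×511 = 3917 + D
Σ(formed) = 4×815 + 4×458 = 5092
ΔH = Σ(broken) − Σ(formed) = (3917 + D) − (5092) = −1175 + D
Setting this equal to −823 kJ gives D = 352 kJ/mol.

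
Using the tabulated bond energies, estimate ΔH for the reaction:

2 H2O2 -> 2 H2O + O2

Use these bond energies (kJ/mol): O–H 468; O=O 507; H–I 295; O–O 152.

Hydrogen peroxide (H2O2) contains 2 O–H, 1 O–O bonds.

ΔH ≈ −203 kJ

Bonds broken (reactants):
  O–H: 4 × 468 = 1872
  O–O: 2 × 152 = 304
  Σ(broken) = 2176 kJ
Bonds formed (products):
  O–H: 4 × 468 = 1872
  O=O: 1 × 507 = 507
  Σ(formed) = 2379 kJ
ΔH = Σ(broken) − Σ(formed) = 2176 − 2379 = −203 kJ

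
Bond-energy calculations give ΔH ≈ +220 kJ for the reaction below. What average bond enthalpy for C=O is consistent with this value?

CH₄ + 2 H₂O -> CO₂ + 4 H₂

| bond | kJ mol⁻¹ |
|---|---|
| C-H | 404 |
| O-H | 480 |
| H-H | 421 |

D(C=O) ≈ 816 kJ/mol

Let D be the C=O bond energy.
Σ(broken) = 4×404 + 4×480 = 3536
Σ(formed) = 2×D + 4×421 = 1684 + 2D
ΔH = Σ(broken) − Σ(formed) = (3536) − (1684 + 2D) = +1852 − 2D
Setting this equal to +220 kJ gives 2D = 1632, so D = 816 kJ/mol.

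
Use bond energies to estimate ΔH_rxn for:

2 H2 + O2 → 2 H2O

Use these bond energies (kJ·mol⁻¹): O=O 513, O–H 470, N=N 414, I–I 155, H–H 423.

Bonds broken (reactants):
  H–H: 2 × 423 = 846
  O=O: 1 × 513 = 513
  Σ(broken) = 1359 kJ
Bonds formed (products):
  O–H: 4 × 470 = 1880
  Σ(formed) = 1880 kJ
ΔH = Σ(broken) − Σ(formed) = 1359 − 1880 = −521 kJ

ΔH ≈ −521 kJ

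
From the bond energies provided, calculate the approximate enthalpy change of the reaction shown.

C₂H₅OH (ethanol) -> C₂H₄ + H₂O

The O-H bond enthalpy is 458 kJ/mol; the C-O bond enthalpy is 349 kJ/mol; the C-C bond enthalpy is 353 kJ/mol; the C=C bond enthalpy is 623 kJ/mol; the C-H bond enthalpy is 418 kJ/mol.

Bonds broken (reactants):
  C-C: 1 × 353 = 353
  C-H: 5 × 418 = 2090
  C-O: 1 × 349 = 349
  O-H: 1 × 458 = 458
  Σ(broken) = 3250 kJ
Bonds formed (products):
  C-H: 4 × 418 = 1672
  C=C: 1 × 623 = 623
  O-H: 2 × 458 = 916
  Σ(formed) = 3211 kJ
ΔH = Σ(broken) − Σ(formed) = 3250 − 3211 = +39 kJ

ΔH ≈ +39 kJ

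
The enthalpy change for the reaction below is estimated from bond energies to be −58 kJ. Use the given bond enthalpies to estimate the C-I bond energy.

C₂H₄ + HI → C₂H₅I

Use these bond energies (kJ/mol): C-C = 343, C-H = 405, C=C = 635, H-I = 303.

Let D be the C-I bond energy.
Σ(broken) = 4×405 + 1×635 + 1×303 = 2558
Σ(formed) = 1×343 + 5×405 + 1×D = 2368 + D
ΔH = Σ(broken) − Σ(formed) = (2558) − (2368 + D) = +190 − D
Setting this equal to −58 kJ gives D = 248 kJ/mol.

D(C-I) ≈ 248 kJ/mol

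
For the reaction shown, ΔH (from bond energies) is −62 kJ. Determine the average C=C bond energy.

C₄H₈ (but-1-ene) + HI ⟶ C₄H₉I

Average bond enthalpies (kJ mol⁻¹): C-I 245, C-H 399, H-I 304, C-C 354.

Let D be the C=C bond energy.
Σ(broken) = 2×354 + 8×399 + 1×D + 1×304 = 4204 + D
Σ(formed) = 3×354 + 9×399 + 1×245 = 4898
ΔH = Σ(broken) − Σ(formed) = (4204 + D) − (4898) = −694 + D
Setting this equal to −62 kJ gives D = 632 kJ/mol.

D(C=C) ≈ 632 kJ/mol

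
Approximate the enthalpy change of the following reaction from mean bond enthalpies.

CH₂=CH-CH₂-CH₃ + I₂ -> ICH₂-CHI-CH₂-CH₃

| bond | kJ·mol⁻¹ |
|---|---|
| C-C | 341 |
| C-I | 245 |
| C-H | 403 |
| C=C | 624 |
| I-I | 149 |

ΔH ≈ −58 kJ

Bonds broken (reactants):
  C-C: 2 × 341 = 682
  C-H: 8 × 403 = 3224
  C=C: 1 × 624 = 624
  I-I: 1 × 149 = 149
  Σ(broken) = 4679 kJ
Bonds formed (products):
  C-C: 3 × 341 = 1023
  C-H: 8 × 403 = 3224
  C-I: 2 × 245 = 490
  Σ(formed) = 4737 kJ
ΔH = Σ(broken) − Σ(formed) = 4679 − 4737 = −58 kJ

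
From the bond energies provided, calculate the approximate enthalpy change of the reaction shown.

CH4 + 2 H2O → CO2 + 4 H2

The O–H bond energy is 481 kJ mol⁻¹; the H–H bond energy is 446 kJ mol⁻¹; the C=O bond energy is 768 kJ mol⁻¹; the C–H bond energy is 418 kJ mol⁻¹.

Bonds broken (reactants):
  C–H: 4 × 418 = 1672
  O–H: 4 × 481 = 1924
  Σ(broken) = 3596 kJ
Bonds formed (products):
  C=O: 2 × 768 = 1536
  H–H: 4 × 446 = 1784
  Σ(formed) = 3320 kJ
ΔH = Σ(broken) − Σ(formed) = 3596 − 3320 = +276 kJ

ΔH ≈ +276 kJ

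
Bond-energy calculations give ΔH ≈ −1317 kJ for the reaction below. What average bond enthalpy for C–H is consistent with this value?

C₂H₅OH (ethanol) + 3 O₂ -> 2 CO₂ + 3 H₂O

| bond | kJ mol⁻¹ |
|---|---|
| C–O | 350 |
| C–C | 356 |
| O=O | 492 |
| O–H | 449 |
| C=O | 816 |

Let D be the C–H bond energy.
Σ(broken) = 1×356 + 5×D + 1×350 + 1×449 + 3×492 = 2631 + 5D
Σ(formed) = 4×816 + 6×449 = 5958
ΔH = Σ(broken) − Σ(formed) = (2631 + 5D) − (5958) = −3327 + 5D
Setting this equal to −1317 kJ gives 5D = 2010, so D = 402 kJ/mol.

D(C–H) ≈ 402 kJ/mol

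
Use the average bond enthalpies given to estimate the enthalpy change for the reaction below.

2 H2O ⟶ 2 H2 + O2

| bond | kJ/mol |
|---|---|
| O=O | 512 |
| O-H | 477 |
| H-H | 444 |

ΔH ≈ +508 kJ

Bonds broken (reactants):
  O-H: 4 × 477 = 1908
  Σ(broken) = 1908 kJ
Bonds formed (products):
  H-H: 2 × 444 = 888
  O=O: 1 × 512 = 512
  Σ(formed) = 1400 kJ
ΔH = Σ(broken) − Σ(formed) = 1908 − 1400 = +508 kJ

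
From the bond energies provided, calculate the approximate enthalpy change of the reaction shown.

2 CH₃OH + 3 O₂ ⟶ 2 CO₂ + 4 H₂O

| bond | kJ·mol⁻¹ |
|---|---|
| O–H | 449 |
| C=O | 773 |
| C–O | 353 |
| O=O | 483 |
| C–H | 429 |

Bonds broken (reactants):
  C–H: 6 × 429 = 2574
  C–O: 2 × 353 = 706
  O–H: 2 × 449 = 898
  O=O: 3 × 483 = 1449
  Σ(broken) = 5627 kJ
Bonds formed (products):
  C=O: 4 × 773 = 3092
  O–H: 8 × 449 = 3592
  Σ(formed) = 6684 kJ
ΔH = Σ(broken) − Σ(formed) = 5627 − 6684 = −1057 kJ

ΔH ≈ −1057 kJ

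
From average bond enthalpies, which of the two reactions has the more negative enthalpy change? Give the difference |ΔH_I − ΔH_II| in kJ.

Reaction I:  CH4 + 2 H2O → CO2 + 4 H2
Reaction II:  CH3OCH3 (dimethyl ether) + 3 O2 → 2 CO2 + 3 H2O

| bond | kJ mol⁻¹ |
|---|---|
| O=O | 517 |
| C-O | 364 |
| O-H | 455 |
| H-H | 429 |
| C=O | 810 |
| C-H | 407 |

Reaction II, by 1361 kJ

Reaction I:
  Bonds broken (reactants):
    C-H: 4 × 407 = 1628
    O-H: 4 × 455 = 1820
    Σ(broken) = 3448 kJ
  Bonds formed (products):
    C=O: 2 × 810 = 1620
    H-H: 4 × 429 = 1716
    Σ(formed) = 3336 kJ
  ΔH_I = 3448 − 3336 = +112 kJ
Reaction II:
  Bonds broken (reactants):
    C-H: 6 × 407 = 2442
    C-O: 2 × 364 = 728
    O=O: 3 × 517 = 1551
    Σ(broken) = 4721 kJ
  Bonds formed (products):
    C=O: 4 × 810 = 3240
    O-H: 6 × 455 = 2730
    Σ(formed) = 5970 kJ
  ΔH_II = 4721 − 5970 = −1249 kJ
ΔH_I − ΔH_II = +1361 kJ, so reaction II has the more negative ΔH; |ΔH_I − ΔH_II| = 1361 kJ.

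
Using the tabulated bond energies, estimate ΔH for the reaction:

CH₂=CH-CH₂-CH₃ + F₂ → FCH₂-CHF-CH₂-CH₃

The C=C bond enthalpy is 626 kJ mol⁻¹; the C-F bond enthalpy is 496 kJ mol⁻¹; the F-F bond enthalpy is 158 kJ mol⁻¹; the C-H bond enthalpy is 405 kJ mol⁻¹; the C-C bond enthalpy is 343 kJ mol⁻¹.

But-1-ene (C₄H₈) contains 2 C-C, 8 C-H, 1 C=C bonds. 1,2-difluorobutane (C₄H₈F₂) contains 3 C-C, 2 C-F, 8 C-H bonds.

ΔH ≈ −551 kJ

Bonds broken (reactants):
  C-C: 2 × 343 = 686
  C-H: 8 × 405 = 3240
  C=C: 1 × 626 = 626
  F-F: 1 × 158 = 158
  Σ(broken) = 4710 kJ
Bonds formed (products):
  C-C: 3 × 343 = 1029
  C-F: 2 × 496 = 992
  C-H: 8 × 405 = 3240
  Σ(formed) = 5261 kJ
ΔH = Σ(broken) − Σ(formed) = 4710 − 5261 = −551 kJ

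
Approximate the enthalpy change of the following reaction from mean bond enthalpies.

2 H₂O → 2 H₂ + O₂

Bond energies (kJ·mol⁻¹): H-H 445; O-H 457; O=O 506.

Bonds broken (reactants):
  O-H: 4 × 457 = 1828
  Σ(broken) = 1828 kJ
Bonds formed (products):
  H-H: 2 × 445 = 890
  O=O: 1 × 506 = 506
  Σ(formed) = 1396 kJ
ΔH = Σ(broken) − Σ(formed) = 1828 − 1396 = +432 kJ

ΔH ≈ +432 kJ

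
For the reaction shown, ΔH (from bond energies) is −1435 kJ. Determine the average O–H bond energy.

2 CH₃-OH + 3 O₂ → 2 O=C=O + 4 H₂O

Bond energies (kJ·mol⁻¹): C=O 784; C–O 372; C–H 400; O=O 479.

Let D be the O–H bond energy.
Σ(broken) = 6×400 + 2×372 + 2×D + 3×479 = 4581 + 2D
Σ(formed) = 4×784 + 8×D = 3136 + 8D
ΔH = Σ(broken) − Σ(formed) = (4581 + 2D) − (3136 + 8D) = +1445 − 6D
Setting this equal to −1435 kJ gives 6D = 2880, so D = 480 kJ/mol.

D(O–H) ≈ 480 kJ/mol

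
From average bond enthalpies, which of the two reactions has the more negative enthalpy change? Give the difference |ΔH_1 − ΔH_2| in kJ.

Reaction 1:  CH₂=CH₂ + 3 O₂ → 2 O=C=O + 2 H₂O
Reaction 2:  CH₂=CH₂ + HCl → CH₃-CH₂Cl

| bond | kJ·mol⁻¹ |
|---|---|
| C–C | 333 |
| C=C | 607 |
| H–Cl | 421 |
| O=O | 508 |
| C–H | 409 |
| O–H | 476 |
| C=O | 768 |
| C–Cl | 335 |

Reaction 1:
  Bonds broken (reactants):
    C–H: 4 × 409 = 1636
    C=C: 1 × 607 = 607
    O=O: 3 × 508 = 1524
    Σ(broken) = 3767 kJ
  Bonds formed (products):
    C=O: 4 × 768 = 3072
    O–H: 4 × 476 = 1904
    Σ(formed) = 4976 kJ
  ΔH_1 = 3767 − 4976 = −1209 kJ
Reaction 2:
  Bonds broken (reactants):
    C–H: 4 × 409 = 1636
    C=C: 1 × 607 = 607
    H–Cl: 1 × 421 = 421
    Σ(broken) = 2664 kJ
  Bonds formed (products):
    C–C: 1 × 333 = 333
    C–Cl: 1 × 335 = 335
    C–H: 5 × 409 = 2045
    Σ(formed) = 2713 kJ
  ΔH_2 = 2664 − 2713 = −49 kJ
ΔH_1 − ΔH_2 = −1160 kJ, so reaction 1 has the more negative ΔH; |ΔH_1 − ΔH_2| = 1160 kJ.

Reaction 1, by 1160 kJ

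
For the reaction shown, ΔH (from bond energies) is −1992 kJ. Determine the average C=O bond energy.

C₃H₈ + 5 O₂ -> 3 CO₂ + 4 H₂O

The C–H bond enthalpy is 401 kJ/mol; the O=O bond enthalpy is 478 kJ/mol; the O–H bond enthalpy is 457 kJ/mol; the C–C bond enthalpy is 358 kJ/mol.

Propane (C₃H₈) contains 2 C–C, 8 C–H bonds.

Let D be the C=O bond energy.
Σ(broken) = 2×358 + 8×401 + 5×478 = 6314
Σ(formed) = 6×D + 8×457 = 3656 + 6D
ΔH = Σ(broken) − Σ(formed) = (6314) − (3656 + 6D) = +2658 − 6D
Setting this equal to −1992 kJ gives 6D = 4650, so D = 775 kJ/mol.

D(C=O) ≈ 775 kJ/mol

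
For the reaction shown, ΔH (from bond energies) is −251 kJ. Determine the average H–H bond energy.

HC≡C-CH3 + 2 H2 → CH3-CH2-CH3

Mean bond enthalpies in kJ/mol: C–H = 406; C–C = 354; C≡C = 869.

D(H–H) ≈ 429 kJ/mol

Let D be the H–H bond energy.
Σ(broken) = 1×869 + 1×354 + 4×406 + 2×D = 2847 + 2D
Σ(formed) = 2×354 + 8×406 = 3956
ΔH = Σ(broken) − Σ(formed) = (2847 + 2D) − (3956) = −1109 + 2D
Setting this equal to −251 kJ gives 2D = 858, so D = 429 kJ/mol.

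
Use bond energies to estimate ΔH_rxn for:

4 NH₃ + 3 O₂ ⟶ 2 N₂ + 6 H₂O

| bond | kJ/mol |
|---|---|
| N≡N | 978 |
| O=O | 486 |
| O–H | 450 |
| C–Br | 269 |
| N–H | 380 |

Bonds broken (reactants):
  N–H: 12 × 380 = 4560
  O=O: 3 × 486 = 1458
  Σ(broken) = 6018 kJ
Bonds formed (products):
  N≡N: 2 × 978 = 1956
  O–H: 12 × 450 = 5400
  Σ(formed) = 7356 kJ
ΔH = Σ(broken) − Σ(formed) = 6018 − 7356 = −1338 kJ

ΔH ≈ −1338 kJ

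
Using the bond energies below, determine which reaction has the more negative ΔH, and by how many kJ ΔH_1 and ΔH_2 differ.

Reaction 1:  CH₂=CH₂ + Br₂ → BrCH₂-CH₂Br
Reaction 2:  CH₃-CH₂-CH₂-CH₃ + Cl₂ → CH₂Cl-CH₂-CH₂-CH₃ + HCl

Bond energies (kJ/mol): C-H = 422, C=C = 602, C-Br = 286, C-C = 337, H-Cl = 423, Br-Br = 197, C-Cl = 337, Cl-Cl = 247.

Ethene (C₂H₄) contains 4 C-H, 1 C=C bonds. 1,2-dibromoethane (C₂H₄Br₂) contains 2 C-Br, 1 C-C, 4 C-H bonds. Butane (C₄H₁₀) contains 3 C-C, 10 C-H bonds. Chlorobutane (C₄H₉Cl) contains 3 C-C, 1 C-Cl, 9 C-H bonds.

Reaction 1:
  Bonds broken (reactants):
    Br-Br: 1 × 197 = 197
    C-H: 4 × 422 = 1688
    C=C: 1 × 602 = 602
    Σ(broken) = 2487 kJ
  Bonds formed (products):
    C-Br: 2 × 286 = 572
    C-C: 1 × 337 = 337
    C-H: 4 × 422 = 1688
    Σ(formed) = 2597 kJ
  ΔH_1 = 2487 − 2597 = −110 kJ
Reaction 2:
  Bonds broken (reactants):
    C-C: 3 × 337 = 1011
    C-H: 10 × 422 = 4220
    Cl-Cl: 1 × 247 = 247
    Σ(broken) = 5478 kJ
  Bonds formed (products):
    C-C: 3 × 337 = 1011
    C-Cl: 1 × 337 = 337
    C-H: 9 × 422 = 3798
    H-Cl: 1 × 423 = 423
    Σ(formed) = 5569 kJ
  ΔH_2 = 5478 − 5569 = −91 kJ
ΔH_1 − ΔH_2 = −19 kJ, so reaction 1 has the more negative ΔH; |ΔH_1 − ΔH_2| = 19 kJ.

Reaction 1, by 19 kJ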